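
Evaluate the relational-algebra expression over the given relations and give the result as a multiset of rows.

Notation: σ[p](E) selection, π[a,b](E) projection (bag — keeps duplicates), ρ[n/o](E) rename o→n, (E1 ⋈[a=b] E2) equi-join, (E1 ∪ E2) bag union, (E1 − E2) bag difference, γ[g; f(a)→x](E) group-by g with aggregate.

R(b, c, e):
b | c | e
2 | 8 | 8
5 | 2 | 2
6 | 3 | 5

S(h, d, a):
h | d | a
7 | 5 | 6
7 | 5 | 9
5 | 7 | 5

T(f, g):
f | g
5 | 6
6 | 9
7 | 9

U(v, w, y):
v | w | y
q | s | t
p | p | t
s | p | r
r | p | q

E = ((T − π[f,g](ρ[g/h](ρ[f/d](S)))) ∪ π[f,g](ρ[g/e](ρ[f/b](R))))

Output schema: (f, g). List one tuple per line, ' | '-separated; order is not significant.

Subexpression sizes:
  T → 3
  S → 3
  ρ[f/d](S) → 3
  ρ[g/h](ρ[f/d](S)) → 3
  π[f,g](ρ[g/h](ρ[f/d](S))) → 3
  (T − π[f,g](ρ[g/h](ρ[f/d](S)))) → 3
  R → 3
  ρ[f/b](R) → 3
  ρ[g/e](ρ[f/b](R)) → 3
  π[f,g](ρ[g/e](ρ[f/b](R))) → 3
  ((T − π[f,g](ρ[g/h](ρ[f/d](S)))) ∪ π[f,g](ρ[g/e](ρ[f/b](R)))) → 6

== RESULT ==
f | g
2 | 8
5 | 2
5 | 6
6 | 5
6 | 9
7 | 9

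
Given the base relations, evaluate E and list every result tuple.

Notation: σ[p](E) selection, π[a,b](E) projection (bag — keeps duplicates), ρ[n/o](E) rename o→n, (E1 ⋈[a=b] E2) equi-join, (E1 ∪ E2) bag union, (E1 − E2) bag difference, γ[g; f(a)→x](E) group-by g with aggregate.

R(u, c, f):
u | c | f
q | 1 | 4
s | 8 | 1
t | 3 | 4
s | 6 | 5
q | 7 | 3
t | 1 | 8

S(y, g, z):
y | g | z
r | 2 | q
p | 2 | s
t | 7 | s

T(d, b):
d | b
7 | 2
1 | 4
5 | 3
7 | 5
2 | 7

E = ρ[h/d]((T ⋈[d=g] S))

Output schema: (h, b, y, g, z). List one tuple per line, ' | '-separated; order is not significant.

Per-node cardinality:
  T → 5
  S → 3
  (T ⋈[d=g] S) → 4
  ρ[h/d]((T ⋈[d=g] S)) → 4

== RESULT ==
h | b | y | g | z
2 | 7 | p | 2 | s
2 | 7 | r | 2 | q
7 | 2 | t | 7 | s
7 | 5 | t | 7 | s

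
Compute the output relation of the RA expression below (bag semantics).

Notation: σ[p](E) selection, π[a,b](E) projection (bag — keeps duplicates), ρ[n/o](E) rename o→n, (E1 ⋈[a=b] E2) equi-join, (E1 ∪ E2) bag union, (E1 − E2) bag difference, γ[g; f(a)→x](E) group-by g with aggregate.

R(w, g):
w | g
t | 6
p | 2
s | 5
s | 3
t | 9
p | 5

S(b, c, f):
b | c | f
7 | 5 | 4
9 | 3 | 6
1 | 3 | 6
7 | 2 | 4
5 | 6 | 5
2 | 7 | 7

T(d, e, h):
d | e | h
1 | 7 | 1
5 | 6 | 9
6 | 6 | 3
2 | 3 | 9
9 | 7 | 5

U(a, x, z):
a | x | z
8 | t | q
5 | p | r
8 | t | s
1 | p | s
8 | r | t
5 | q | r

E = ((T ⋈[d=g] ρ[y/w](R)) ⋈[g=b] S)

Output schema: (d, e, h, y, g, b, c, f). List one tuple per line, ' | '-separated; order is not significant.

Row counts bottom-up:
  T → 5
  R → 6
  ρ[y/w](R) → 6
  (T ⋈[d=g] ρ[y/w](R)) → 5
  S → 6
  ((T ⋈[d=g] ρ[y/w](R)) ⋈[g=b] S) → 4

== RESULT ==
d | e | h | y | g | b | c | f
2 | 3 | 9 | p | 2 | 2 | 7 | 7
5 | 6 | 9 | p | 5 | 5 | 6 | 5
5 | 6 | 9 | s | 5 | 5 | 6 | 5
9 | 7 | 5 | t | 9 | 9 | 3 | 6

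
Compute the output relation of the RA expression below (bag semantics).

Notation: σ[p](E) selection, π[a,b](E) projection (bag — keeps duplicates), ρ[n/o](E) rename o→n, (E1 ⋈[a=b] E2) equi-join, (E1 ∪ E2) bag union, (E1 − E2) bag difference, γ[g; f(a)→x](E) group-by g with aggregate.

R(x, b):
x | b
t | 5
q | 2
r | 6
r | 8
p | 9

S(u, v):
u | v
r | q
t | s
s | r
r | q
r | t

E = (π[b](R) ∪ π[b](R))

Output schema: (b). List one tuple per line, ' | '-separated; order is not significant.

Row counts bottom-up:
  R → 5
  π[b](R) → 5
  R → 5
  π[b](R) → 5
  (π[b](R) ∪ π[b](R)) → 10

== RESULT ==
b
2
2
5
5
6
6
8
8
9
9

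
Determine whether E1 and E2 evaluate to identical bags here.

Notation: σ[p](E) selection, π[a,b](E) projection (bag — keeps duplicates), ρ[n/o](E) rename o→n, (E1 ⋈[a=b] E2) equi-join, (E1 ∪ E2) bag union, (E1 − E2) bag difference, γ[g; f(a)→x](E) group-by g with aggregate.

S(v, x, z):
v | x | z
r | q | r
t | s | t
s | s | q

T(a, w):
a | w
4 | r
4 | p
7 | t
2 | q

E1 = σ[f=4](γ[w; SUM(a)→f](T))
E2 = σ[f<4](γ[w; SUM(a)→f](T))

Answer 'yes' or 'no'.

E1 stepwise |·|:
  T → 4
  γ[w; SUM(a)→f](T) → 4
  σ[f=4](γ[w; SUM(a)→f](T)) → 2
E2 stepwise |·|:
  T → 4
  γ[w; SUM(a)→f](T) → 4
  σ[f<4](γ[w; SUM(a)→f](T)) → 1

E1 result:
w | f
p | 4
r | 4
E2 result:
w | f
q | 2
Witness: ('p', 4) appears 1× in E1 but 0× in E2.

no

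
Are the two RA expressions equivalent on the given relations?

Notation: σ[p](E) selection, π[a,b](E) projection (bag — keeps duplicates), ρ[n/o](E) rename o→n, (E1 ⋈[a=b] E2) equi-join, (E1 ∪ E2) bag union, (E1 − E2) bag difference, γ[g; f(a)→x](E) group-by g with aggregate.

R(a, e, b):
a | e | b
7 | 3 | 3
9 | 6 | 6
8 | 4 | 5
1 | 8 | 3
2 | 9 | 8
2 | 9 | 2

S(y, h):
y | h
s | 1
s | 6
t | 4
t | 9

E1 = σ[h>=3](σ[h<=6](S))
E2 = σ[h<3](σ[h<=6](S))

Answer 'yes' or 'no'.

E1 row counts bottom-up:
  S → 4
  σ[h<=6](S) → 3
  σ[h>=3](σ[h<=6](S)) → 2
E2 row counts bottom-up:
  S → 4
  σ[h<=6](S) → 3
  σ[h<3](σ[h<=6](S)) → 1

E1 result:
y | h
s | 6
t | 4
E2 result:
y | h
s | 1
Witness: ('t', 4) appears 1× in E1 but 0× in E2.

no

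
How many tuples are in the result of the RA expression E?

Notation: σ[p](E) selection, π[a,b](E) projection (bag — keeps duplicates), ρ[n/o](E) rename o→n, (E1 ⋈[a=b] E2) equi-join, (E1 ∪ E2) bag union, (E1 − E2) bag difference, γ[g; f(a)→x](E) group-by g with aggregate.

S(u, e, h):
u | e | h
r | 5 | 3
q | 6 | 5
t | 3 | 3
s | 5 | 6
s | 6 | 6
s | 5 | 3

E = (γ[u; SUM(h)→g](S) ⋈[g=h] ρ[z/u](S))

Subexpression sizes:
  S → 6
  γ[u; SUM(h)→g](S) → 4
  S → 6
  ρ[z/u](S) → 6
  (γ[u; SUM(h)→g](S) ⋈[g=h] ρ[z/u](S)) → 7

|E| = 7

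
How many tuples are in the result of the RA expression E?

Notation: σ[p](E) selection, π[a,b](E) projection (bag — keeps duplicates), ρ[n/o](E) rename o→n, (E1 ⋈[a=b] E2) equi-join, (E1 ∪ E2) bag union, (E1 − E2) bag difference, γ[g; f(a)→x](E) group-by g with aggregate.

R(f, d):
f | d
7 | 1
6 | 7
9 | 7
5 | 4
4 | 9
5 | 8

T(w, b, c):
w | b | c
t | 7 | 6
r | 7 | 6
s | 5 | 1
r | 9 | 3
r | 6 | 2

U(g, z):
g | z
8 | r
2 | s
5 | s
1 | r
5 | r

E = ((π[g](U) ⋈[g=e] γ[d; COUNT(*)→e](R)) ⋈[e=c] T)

Subexpression sizes:
  U → 5
  π[g](U) → 5
  R → 6
  γ[d; COUNT(*)→e](R) → 5
  (π[g](U) ⋈[g=e] γ[d; COUNT(*)→e](R)) → 5
  T → 5
  ((π[g](U) ⋈[g=e] γ[d; COUNT(*)→e](R)) ⋈[e=c] T) → 5

|E| = 5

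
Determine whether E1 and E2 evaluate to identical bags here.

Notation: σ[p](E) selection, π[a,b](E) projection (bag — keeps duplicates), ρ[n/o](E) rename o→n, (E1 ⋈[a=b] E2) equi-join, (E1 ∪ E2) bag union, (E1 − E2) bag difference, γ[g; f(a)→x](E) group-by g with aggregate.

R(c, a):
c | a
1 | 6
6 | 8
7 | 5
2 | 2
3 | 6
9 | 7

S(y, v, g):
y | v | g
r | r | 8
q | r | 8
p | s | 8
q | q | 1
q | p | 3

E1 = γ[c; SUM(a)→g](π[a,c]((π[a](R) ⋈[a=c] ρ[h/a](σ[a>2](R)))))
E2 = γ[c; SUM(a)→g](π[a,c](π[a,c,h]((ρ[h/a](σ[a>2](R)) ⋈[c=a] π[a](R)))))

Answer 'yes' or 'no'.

E1 subexpression sizes:
  R → 6
  π[a](R) → 6
  R → 6
  σ[a>2](R) → 5
  ρ[h/a](σ[a>2](R)) → 5
  (π[a](R) ⋈[a=c] ρ[h/a](σ[a>2](R))) → 3
  π[a,c]((π[a](R) ⋈[a=c] ρ[h/a](σ[a>2](R)))) → 3
  γ[c; SUM(a)→g](π[a,c]((π[a](R) ⋈[a=c] ρ[h/a](σ[a>2](R))))) → 2
E2 subexpression sizes:
  R → 6
  σ[a>2](R) → 5
  ρ[h/a](σ[a>2](R)) → 5
  R → 6
  π[a](R) → 6
  (ρ[h/a](σ[a>2](R)) ⋈[c=a] π[a](R)) → 3
  π[a,c,h]((ρ[h/a](σ[a>2](R)) ⋈[c=a] π[a](R))) → 3
  π[a,c](π[a,c,h]((ρ[h/a](σ[a>2](R)) ⋈[c=a] π[a](R)))) → 3
  γ[c; SUM(a)→g](π[a,c](π[a,c,h]((ρ[h/a](σ[a>2](R)) ⋈[c=a] π[a](R))))) → 2

E1 and E2 produce the same multiset:
c | g
6 | 12
7 | 7

yes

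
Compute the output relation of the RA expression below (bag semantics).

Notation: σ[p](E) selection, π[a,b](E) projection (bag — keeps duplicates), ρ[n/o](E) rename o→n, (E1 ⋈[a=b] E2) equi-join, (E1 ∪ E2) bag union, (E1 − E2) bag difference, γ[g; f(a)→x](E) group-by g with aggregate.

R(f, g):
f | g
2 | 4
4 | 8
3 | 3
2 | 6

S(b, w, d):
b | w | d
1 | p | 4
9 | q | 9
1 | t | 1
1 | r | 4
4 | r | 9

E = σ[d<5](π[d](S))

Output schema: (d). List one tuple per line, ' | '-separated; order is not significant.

Subexpression sizes:
  S → 5
  π[d](S) → 5
  σ[d<5](π[d](S)) → 3

== RESULT ==
d
1
4
4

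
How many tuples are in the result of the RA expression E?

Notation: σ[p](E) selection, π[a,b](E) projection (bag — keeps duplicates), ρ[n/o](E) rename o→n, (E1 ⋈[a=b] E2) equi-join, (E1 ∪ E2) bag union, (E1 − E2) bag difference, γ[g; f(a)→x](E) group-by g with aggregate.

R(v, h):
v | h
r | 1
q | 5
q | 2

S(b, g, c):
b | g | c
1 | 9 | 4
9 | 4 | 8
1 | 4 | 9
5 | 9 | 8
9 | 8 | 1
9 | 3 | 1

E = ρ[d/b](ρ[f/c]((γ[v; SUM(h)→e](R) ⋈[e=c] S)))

Per-node cardinality:
  R → 3
  γ[v; SUM(h)→e](R) → 2
  S → 6
  (γ[v; SUM(h)→e](R) ⋈[e=c] S) → 2
  ρ[f/c]((γ[v; SUM(h)→e](R) ⋈[e=c] S)) → 2
  ρ[d/b](ρ[f/c]((γ[v; SUM(h)→e](R) ⋈[e=c] S))) → 2

|E| = 2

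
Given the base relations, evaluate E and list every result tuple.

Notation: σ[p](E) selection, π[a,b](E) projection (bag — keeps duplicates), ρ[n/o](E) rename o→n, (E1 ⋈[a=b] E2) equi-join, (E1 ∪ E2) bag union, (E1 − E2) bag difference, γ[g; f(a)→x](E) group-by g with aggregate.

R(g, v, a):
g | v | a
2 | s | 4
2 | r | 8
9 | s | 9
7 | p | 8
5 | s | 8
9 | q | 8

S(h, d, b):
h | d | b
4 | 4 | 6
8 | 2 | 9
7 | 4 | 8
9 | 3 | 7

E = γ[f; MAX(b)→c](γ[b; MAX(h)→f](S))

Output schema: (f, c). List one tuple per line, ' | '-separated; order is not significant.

Per-node cardinality:
  S → 4
  γ[b; MAX(h)→f](S) → 4
  γ[f; MAX(b)→c](γ[b; MAX(h)→f](S)) → 4

== RESULT ==
f | c
4 | 6
7 | 8
8 | 9
9 | 7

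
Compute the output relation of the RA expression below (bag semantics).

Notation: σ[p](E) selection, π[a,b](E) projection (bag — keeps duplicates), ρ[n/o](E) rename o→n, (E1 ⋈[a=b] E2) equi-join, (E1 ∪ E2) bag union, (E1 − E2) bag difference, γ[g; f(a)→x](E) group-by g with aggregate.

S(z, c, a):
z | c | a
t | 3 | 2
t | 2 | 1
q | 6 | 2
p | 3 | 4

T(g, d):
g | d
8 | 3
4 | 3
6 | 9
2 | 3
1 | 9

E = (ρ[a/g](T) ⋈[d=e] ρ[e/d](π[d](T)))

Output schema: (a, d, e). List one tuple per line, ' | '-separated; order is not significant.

Per-node cardinality:
  T → 5
  ρ[a/g](T) → 5
  T → 5
  π[d](T) → 5
  ρ[e/d](π[d](T)) → 5
  (ρ[a/g](T) ⋈[d=e] ρ[e/d](π[d](T))) → 13

== RESULT ==
a | d | e
1 | 9 | 9
1 | 9 | 9
2 | 3 | 3
2 | 3 | 3
2 | 3 | 3
4 | 3 | 3
4 | 3 | 3
4 | 3 | 3
6 | 9 | 9
6 | 9 | 9
8 | 3 | 3
8 | 3 | 3
8 | 3 | 3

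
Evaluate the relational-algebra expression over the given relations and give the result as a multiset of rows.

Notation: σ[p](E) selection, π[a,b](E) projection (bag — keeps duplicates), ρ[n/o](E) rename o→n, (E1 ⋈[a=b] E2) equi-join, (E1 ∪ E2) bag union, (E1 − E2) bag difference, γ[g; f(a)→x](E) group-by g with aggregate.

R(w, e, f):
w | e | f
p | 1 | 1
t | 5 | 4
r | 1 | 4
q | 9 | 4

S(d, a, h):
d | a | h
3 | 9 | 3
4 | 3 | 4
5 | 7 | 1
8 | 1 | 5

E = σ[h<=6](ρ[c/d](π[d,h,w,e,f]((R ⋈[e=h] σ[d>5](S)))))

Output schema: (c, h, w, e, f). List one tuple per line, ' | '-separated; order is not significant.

Row counts bottom-up:
  R → 4
  S → 4
  σ[d>5](S) → 1
  (R ⋈[e=h] σ[d>5](S)) → 1
  π[d,h,w,e,f]((R ⋈[e=h] σ[d>5](S))) → 1
  ρ[c/d](π[d,h,w,e,f]((R ⋈[e=h] σ[d>5](S)))) → 1
  σ[h<=6](ρ[c/d](π[d,h,w,e,f]((R ⋈[e=h] σ[d>5](S))))) → 1

== RESULT ==
c | h | w | e | f
8 | 5 | t | 5 | 4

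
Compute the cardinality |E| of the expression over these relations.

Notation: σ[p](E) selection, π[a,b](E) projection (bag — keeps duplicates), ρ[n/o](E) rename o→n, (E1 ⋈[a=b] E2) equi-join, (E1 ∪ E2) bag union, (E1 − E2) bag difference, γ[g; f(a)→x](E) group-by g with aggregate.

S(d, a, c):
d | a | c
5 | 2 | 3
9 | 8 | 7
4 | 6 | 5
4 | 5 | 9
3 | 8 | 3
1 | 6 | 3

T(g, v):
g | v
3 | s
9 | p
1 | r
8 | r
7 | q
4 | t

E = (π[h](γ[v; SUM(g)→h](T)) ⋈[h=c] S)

Stepwise |·|:
  T → 6
  γ[v; SUM(g)→h](T) → 5
  π[h](γ[v; SUM(g)→h](T)) → 5
  S → 6
  (π[h](γ[v; SUM(g)→h](T)) ⋈[h=c] S) → 6

|E| = 6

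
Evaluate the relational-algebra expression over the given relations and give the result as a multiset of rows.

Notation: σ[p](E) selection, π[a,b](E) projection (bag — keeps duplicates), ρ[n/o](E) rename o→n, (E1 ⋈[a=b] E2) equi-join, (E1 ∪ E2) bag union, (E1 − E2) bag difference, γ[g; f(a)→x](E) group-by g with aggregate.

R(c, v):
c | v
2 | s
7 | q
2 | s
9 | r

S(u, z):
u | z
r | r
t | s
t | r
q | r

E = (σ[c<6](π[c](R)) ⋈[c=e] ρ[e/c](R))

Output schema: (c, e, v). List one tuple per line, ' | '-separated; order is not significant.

Stepwise |·|:
  R → 4
  π[c](R) → 4
  σ[c<6](π[c](R)) → 2
  R → 4
  ρ[e/c](R) → 4
  (σ[c<6](π[c](R)) ⋈[c=e] ρ[e/c](R)) → 4

== RESULT ==
c | e | v
2 | 2 | s
2 | 2 | s
2 | 2 | s
2 | 2 | s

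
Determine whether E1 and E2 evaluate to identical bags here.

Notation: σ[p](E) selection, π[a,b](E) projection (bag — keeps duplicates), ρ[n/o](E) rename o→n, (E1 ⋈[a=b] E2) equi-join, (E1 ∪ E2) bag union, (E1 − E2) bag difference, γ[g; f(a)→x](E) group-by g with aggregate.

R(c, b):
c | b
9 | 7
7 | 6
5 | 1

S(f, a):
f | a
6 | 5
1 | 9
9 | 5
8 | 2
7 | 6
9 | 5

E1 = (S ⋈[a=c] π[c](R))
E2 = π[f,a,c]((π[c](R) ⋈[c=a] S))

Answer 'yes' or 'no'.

E1 per-node cardinality:
  S → 6
  R → 3
  π[c](R) → 3
  (S ⋈[a=c] π[c](R)) → 4
E2 per-node cardinality:
  R → 3
  π[c](R) → 3
  S → 6
  (π[c](R) ⋈[c=a] S) → 4
  π[f,a,c]((π[c](R) ⋈[c=a] S)) → 4

E1 and E2 produce the same multiset:
f | a | c
1 | 9 | 9
6 | 5 | 5
9 | 5 | 5
9 | 5 | 5

yes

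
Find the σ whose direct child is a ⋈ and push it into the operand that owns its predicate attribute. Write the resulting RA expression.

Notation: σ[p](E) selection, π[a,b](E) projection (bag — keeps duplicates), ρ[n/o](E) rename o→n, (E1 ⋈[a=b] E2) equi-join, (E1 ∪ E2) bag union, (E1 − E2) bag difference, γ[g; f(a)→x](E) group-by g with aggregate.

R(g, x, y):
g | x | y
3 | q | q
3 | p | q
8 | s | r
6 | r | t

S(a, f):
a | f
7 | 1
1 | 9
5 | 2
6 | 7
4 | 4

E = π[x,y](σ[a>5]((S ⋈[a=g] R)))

σ filters on a, owned by the left side.
E' = π[x,y]((σ[a>5](S) ⋈[a=g] R))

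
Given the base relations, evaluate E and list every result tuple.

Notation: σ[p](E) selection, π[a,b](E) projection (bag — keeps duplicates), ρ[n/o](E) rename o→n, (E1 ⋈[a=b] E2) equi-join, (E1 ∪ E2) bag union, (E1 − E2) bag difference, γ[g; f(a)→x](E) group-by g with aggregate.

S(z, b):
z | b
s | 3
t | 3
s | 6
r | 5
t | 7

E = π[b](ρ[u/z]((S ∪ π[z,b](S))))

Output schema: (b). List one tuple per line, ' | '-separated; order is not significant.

Stepwise |·|:
  S → 5
  S → 5
  π[z,b](S) → 5
  (S ∪ π[z,b](S)) → 10
  ρ[u/z]((S ∪ π[z,b](S))) → 10
  π[b](ρ[u/z]((S ∪ π[z,b](S)))) → 10

== RESULT ==
b
3
3
3
3
5
5
6
6
7
7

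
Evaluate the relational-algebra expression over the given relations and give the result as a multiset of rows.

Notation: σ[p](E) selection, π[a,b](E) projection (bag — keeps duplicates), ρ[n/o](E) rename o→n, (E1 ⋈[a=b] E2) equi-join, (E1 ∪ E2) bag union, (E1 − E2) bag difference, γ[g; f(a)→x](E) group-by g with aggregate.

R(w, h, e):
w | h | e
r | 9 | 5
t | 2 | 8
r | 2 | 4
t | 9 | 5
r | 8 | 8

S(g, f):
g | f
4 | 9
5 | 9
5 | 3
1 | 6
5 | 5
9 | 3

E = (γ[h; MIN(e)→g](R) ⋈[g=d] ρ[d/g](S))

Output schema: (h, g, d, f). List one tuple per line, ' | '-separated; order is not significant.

Subexpression sizes:
  R → 5
  γ[h; MIN(e)→g](R) → 3
  S → 6
  ρ[d/g](S) → 6
  (γ[h; MIN(e)→g](R) ⋈[g=d] ρ[d/g](S)) → 4

== RESULT ==
h | g | d | f
2 | 4 | 4 | 9
9 | 5 | 5 | 3
9 | 5 | 5 | 5
9 | 5 | 5 | 9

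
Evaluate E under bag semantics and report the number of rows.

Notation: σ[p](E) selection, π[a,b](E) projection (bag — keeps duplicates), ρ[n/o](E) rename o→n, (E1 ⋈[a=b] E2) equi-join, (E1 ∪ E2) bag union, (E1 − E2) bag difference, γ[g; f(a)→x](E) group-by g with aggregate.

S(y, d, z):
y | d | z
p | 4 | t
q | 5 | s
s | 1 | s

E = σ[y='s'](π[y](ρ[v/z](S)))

Row counts bottom-up:
  S → 3
  ρ[v/z](S) → 3
  π[y](ρ[v/z](S)) → 3
  σ[y='s'](π[y](ρ[v/z](S))) → 1

|E| = 1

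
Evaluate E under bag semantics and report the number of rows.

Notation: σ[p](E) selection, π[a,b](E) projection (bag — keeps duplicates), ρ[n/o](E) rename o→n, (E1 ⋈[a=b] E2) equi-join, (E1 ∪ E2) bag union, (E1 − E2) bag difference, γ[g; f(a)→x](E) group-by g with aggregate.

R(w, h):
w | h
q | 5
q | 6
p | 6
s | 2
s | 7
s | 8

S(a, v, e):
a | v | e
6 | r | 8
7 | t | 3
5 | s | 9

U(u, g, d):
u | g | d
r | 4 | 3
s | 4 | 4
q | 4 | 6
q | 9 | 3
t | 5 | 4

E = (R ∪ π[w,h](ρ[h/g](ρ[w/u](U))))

Subexpression sizes:
  R → 6
  U → 5
  ρ[w/u](U) → 5
  ρ[h/g](ρ[w/u](U)) → 5
  π[w,h](ρ[h/g](ρ[w/u](U))) → 5
  (R ∪ π[w,h](ρ[h/g](ρ[w/u](U)))) → 11

|E| = 11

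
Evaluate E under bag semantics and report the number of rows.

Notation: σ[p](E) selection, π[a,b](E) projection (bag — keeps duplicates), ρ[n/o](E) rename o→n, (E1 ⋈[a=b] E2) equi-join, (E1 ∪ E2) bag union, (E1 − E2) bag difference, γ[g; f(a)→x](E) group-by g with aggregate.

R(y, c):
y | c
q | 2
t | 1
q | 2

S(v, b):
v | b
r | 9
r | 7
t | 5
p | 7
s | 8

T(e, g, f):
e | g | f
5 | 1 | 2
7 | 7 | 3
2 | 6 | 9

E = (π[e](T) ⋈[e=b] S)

Stepwise |·|:
  T → 3
  π[e](T) → 3
  S → 5
  (π[e](T) ⋈[e=b] S) → 3

|E| = 3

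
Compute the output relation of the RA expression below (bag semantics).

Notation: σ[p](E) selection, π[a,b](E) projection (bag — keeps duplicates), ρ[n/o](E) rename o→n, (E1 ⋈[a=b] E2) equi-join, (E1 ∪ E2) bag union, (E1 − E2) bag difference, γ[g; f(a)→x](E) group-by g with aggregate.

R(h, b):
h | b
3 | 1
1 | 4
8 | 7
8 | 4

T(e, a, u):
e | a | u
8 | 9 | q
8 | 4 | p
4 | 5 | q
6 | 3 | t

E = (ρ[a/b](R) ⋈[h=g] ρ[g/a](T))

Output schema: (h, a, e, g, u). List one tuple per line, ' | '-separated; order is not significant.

Per-node cardinality:
  R → 4
  ρ[a/b](R) → 4
  T → 4
  ρ[g/a](T) → 4
  (ρ[a/b](R) ⋈[h=g] ρ[g/a](T)) → 1

== RESULT ==
h | a | e | g | u
3 | 1 | 6 | 3 | t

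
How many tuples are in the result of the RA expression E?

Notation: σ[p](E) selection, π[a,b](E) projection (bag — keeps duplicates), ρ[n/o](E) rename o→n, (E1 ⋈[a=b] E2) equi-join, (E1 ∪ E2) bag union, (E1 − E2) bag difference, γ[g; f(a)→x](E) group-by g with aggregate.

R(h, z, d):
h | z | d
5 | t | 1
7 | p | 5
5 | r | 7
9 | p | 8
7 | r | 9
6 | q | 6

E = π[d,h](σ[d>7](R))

Per-node cardinality:
  R → 6
  σ[d>7](R) → 2
  π[d,h](σ[d>7](R)) → 2

|E| = 2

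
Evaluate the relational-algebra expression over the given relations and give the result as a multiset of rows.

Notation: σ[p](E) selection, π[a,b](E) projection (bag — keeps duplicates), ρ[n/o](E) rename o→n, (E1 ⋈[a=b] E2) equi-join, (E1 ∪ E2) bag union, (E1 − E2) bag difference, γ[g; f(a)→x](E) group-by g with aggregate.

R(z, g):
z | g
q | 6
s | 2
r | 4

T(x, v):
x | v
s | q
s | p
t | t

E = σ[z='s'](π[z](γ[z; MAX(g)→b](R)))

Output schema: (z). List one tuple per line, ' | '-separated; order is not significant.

Subexpression sizes:
  R → 3
  γ[z; MAX(g)→b](R) → 3
  π[z](γ[z; MAX(g)→b](R)) → 3
  σ[z='s'](π[z](γ[z; MAX(g)→b](R))) → 1

== RESULT ==
z
s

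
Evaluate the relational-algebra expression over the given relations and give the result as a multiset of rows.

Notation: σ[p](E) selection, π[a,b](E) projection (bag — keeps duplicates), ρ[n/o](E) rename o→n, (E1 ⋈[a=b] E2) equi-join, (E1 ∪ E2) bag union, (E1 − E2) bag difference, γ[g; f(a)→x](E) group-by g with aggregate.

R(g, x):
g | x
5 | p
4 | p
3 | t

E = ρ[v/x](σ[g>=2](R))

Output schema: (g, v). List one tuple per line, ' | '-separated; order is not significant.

Per-node cardinality:
  R → 3
  σ[g>=2](R) → 3
  ρ[v/x](σ[g>=2](R)) → 3

== RESULT ==
g | v
3 | t
4 | p
5 | p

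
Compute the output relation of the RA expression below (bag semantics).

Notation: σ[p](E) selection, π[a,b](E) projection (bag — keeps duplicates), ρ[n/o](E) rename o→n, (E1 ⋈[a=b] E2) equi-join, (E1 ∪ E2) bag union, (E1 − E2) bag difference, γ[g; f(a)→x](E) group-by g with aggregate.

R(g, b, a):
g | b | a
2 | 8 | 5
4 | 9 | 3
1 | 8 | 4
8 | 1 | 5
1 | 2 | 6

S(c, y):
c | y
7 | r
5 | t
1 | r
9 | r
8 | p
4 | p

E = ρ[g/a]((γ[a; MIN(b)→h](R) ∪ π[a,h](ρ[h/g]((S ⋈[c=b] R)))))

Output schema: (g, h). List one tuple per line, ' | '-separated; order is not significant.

Row counts bottom-up:
  R → 5
  γ[a; MIN(b)→h](R) → 4
  S → 6
  R → 5
  (S ⋈[c=b] R) → 4
  ρ[h/g]((S ⋈[c=b] R)) → 4
  π[a,h](ρ[h/g]((S ⋈[c=b] R))) → 4
  (γ[a; MIN(b)→h](R) ∪ π[a,h](ρ[h/g]((S ⋈[c=b] R)))) → 8
  ρ[g/a]((γ[a; MIN(b)→h](R) ∪ π[a,h](ρ[h/g]((S ⋈[c=b] R))))) → 8

== RESULT ==
g | h
3 | 4
3 | 9
4 | 1
4 | 8
5 | 1
5 | 2
5 | 8
6 | 2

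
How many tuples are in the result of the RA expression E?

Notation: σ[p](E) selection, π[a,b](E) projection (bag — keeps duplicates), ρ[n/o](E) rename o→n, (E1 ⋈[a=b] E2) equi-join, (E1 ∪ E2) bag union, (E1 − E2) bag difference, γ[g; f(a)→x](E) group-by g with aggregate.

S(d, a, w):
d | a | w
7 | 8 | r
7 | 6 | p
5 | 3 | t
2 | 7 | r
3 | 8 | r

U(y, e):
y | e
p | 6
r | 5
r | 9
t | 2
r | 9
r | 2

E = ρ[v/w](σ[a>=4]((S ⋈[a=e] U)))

Per-node cardinality:
  S → 5
  U → 6
  (S ⋈[a=e] U) → 1
  σ[a>=4]((S ⋈[a=e] U)) → 1
  ρ[v/w](σ[a>=4]((S ⋈[a=e] U))) → 1

|E| = 1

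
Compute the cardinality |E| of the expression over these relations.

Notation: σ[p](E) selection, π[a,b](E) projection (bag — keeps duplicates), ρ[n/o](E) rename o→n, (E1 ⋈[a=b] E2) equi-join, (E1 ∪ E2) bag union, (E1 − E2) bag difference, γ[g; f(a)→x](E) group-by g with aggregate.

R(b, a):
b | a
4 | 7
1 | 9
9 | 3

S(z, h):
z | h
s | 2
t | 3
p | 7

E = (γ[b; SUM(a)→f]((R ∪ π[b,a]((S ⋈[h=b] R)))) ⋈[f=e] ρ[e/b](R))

Row counts bottom-up:
  R → 3
  S → 3
  R → 3
  (S ⋈[h=b] R) → 0
  π[b,a]((S ⋈[h=b] R)) → 0
  (R ∪ π[b,a]((S ⋈[h=b] R))) → 3
  γ[b; SUM(a)→f]((R ∪ π[b,a]((S ⋈[h=b] R)))) → 3
  R → 3
  ρ[e/b](R) → 3
  (γ[b; SUM(a)→f]((R ∪ π[b,a]((S ⋈[h=b] R)))) ⋈[f=e] ρ[e/b](R)) → 1

|E| = 1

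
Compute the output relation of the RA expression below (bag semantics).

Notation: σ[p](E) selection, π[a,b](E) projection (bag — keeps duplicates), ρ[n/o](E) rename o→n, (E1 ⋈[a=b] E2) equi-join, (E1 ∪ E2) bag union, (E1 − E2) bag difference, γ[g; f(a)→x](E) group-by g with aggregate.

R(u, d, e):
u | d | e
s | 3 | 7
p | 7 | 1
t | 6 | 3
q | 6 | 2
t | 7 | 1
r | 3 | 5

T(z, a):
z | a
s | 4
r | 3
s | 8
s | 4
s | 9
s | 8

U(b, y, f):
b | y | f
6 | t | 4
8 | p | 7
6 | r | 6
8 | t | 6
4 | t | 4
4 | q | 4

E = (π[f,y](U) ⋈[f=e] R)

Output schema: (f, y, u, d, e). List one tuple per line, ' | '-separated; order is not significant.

Per-node cardinality:
  U → 6
  π[f,y](U) → 6
  R → 6
  (π[f,y](U) ⋈[f=e] R) → 1

== RESULT ==
f | y | u | d | e
7 | p | s | 3 | 7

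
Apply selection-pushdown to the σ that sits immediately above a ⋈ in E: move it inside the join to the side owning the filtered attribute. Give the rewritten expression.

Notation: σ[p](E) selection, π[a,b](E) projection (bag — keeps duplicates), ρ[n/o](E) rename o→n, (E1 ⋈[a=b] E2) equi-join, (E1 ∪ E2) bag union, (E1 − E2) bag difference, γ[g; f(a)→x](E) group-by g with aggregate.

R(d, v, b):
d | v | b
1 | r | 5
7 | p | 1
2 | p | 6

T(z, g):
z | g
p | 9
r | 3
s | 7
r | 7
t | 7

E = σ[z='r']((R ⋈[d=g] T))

σ filters on z, owned by the right side.
E' = (R ⋈[d=g] σ[z='r'](T))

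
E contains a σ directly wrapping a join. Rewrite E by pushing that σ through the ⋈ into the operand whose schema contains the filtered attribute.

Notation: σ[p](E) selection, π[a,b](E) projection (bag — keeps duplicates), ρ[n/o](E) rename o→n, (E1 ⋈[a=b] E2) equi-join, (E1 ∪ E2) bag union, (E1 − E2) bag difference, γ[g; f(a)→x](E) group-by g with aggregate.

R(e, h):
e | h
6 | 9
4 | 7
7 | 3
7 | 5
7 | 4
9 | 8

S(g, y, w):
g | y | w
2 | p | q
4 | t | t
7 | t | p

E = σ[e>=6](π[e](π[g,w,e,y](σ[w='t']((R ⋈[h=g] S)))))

σ filters on w, owned by the right side.
E' = σ[e>=6](π[e](π[g,w,e,y]((R ⋈[h=g] σ[w='t'](S)))))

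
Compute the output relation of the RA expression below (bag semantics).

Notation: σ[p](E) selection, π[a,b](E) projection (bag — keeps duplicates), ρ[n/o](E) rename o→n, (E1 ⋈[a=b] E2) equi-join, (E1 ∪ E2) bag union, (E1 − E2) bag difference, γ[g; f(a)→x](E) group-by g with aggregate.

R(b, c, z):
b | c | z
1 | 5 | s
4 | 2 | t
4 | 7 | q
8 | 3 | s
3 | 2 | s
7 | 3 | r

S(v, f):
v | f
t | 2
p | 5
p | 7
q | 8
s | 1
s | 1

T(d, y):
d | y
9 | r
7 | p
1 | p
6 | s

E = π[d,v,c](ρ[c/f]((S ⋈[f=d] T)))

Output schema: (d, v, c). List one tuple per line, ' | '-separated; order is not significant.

Row counts bottom-up:
  S → 6
  T → 4
  (S ⋈[f=d] T) → 3
  ρ[c/f]((S ⋈[f=d] T)) → 3
  π[d,v,c](ρ[c/f]((S ⋈[f=d] T))) → 3

== RESULT ==
d | v | c
1 | s | 1
1 | s | 1
7 | p | 7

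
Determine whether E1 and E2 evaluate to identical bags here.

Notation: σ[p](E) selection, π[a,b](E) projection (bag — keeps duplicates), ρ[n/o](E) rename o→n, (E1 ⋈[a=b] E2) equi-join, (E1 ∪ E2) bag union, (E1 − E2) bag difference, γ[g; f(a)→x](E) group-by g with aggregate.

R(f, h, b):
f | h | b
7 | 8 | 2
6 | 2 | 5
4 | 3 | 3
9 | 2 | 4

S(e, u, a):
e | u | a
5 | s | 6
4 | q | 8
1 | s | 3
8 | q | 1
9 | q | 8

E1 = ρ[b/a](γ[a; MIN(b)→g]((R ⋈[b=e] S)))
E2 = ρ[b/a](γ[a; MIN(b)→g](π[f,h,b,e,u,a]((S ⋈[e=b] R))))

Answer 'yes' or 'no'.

E1 row counts bottom-up:
  R → 4
  S → 5
  (R ⋈[b=e] S) → 2
  γ[a; MIN(b)→g]((R ⋈[b=e] S)) → 2
  ρ[b/a](γ[a; MIN(b)→g]((R ⋈[b=e] S))) → 2
E2 row counts bottom-up:
  S → 5
  R → 4
  (S ⋈[e=b] R) → 2
  π[f,h,b,e,u,a]((S ⋈[e=b] R)) → 2
  γ[a; MIN(b)→g](π[f,h,b,e,u,a]((S ⋈[e=b] R))) → 2
  ρ[b/a](γ[a; MIN(b)→g](π[f,h,b,e,u,a]((S ⋈[e=b] R)))) → 2

E1 and E2 produce the same multiset:
b | g
6 | 5
8 | 4

yes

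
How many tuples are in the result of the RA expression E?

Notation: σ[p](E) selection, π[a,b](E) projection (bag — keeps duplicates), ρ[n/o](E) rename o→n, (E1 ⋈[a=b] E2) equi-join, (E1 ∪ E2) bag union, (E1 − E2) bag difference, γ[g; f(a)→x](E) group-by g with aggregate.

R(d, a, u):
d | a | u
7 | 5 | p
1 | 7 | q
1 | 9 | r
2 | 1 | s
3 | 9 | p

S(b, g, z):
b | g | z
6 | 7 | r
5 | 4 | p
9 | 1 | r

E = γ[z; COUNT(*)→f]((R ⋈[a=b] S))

Row counts bottom-up:
  R → 5
  S → 3
  (R ⋈[a=b] S) → 3
  γ[z; COUNT(*)→f]((R ⋈[a=b] S)) → 2

|E| = 2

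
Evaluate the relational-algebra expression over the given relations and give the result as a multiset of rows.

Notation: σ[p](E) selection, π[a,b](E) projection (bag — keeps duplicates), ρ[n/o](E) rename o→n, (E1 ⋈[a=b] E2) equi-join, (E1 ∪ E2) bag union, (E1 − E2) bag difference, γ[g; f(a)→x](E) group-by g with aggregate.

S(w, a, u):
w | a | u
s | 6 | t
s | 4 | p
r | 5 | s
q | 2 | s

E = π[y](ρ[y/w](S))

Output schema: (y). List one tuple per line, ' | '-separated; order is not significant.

Row counts bottom-up:
  S → 4
  ρ[y/w](S) → 4
  π[y](ρ[y/w](S)) → 4

== RESULT ==
y
q
r
s
s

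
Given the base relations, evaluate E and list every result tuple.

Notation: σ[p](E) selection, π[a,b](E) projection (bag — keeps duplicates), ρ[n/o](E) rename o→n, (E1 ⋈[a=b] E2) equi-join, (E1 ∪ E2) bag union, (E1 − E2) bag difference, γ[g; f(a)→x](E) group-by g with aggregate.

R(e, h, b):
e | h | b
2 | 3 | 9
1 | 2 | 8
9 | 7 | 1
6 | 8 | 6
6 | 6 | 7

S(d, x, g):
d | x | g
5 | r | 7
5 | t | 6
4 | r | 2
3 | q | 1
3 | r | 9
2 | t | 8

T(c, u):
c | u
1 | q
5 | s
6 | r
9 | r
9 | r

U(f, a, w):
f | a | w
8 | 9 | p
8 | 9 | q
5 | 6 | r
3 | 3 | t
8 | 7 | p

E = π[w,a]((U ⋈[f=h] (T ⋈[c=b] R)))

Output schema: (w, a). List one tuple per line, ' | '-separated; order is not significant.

Row counts bottom-up:
  U → 5
  T → 5
  R → 5
  (T ⋈[c=b] R) → 4
  (U ⋈[f=h] (T ⋈[c=b] R)) → 5
  π[w,a]((U ⋈[f=h] (T ⋈[c=b] R))) → 5

== RESULT ==
w | a
p | 7
p | 9
q | 9
t | 3
t | 3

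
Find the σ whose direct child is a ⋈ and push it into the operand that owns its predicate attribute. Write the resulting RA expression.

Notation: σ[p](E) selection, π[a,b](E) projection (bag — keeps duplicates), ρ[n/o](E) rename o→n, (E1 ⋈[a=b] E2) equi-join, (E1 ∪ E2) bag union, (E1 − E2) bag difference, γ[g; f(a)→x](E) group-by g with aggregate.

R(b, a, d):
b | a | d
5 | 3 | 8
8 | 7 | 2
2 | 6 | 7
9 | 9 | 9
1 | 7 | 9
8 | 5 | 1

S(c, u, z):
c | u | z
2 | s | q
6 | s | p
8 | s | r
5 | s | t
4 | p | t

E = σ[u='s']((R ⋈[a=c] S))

σ filters on u, owned by the right side.
E' = (R ⋈[a=c] σ[u='s'](S))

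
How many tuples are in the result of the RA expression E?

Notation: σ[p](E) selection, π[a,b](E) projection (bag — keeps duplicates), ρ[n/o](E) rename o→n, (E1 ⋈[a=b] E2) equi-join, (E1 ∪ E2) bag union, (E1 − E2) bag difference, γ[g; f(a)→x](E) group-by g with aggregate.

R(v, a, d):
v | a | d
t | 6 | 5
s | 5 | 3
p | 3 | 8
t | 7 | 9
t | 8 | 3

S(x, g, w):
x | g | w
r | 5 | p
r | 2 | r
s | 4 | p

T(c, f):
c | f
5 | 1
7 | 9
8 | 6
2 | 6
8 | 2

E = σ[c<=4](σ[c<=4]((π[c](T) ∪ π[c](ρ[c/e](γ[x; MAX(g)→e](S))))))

Subexpression sizes:
  T → 5
  π[c](T) → 5
  S → 3
  γ[x; MAX(g)→e](S) → 2
  ρ[c/e](γ[x; MAX(g)→e](S)) → 2
  π[c](ρ[c/e](γ[x; MAX(g)→e](S))) → 2
  (π[c](T) ∪ π[c](ρ[c/e](γ[x; MAX(g)→e](S)))) → 7
  σ[c<=4]((π[c](T) ∪ π[c](ρ[c/e](γ[x; MAX(g)→e](S))))) → 2
  σ[c<=4](σ[c<=4]((π[c](T) ∪ π[c](ρ[c/e](γ[x; MAX(g)→e](S)))))) → 2

|E| = 2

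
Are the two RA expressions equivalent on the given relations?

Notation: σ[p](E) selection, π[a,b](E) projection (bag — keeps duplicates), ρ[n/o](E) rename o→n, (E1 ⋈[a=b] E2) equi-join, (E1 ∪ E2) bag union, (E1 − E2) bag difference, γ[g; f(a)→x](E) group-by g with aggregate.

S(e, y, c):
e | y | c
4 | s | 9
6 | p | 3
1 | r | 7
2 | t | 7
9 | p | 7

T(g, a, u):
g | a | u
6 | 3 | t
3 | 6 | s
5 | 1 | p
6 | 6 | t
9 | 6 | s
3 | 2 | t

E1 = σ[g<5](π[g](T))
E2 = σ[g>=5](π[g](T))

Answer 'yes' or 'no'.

E1 subexpression sizes:
  T → 6
  π[g](T) → 6
  σ[g<5](π[g](T)) → 2
E2 subexpression sizes:
  T → 6
  π[g](T) → 6
  σ[g>=5](π[g](T)) → 4

E1 result:
g
3
3
E2 result:
g
5
6
6
9
Witness: (6,) appears 0× in E1 but 2× in E2.

no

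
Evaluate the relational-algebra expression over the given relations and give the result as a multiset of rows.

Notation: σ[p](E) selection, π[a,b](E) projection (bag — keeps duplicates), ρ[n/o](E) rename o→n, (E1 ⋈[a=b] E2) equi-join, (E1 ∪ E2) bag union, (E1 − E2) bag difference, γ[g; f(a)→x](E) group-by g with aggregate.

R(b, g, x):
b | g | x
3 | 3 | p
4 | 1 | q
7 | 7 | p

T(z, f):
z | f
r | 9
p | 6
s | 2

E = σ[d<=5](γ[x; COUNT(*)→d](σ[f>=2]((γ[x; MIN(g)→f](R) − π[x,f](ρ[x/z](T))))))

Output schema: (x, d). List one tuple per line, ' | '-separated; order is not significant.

Subexpression sizes:
  R → 3
  γ[x; MIN(g)→f](R) → 2
  T → 3
  ρ[x/z](T) → 3
  π[x,f](ρ[x/z](T)) → 3
  (γ[x; MIN(g)→f](R) − π[x,f](ρ[x/z](T))) → 2
  σ[f>=2]((γ[x; MIN(g)→f](R) − π[x,f](ρ[x/z](T)))) → 1
  γ[x; COUNT(*)→d](σ[f>=2]((γ[x; MIN(g)→f](R) − π[x,f](ρ[x/z](T))))) → 1
  σ[d<=5](γ[x; COUNT(*)→d](σ[f>=2]((γ[x; MIN(g)→f](R) − π[x,f](ρ[x/z](T)))))) → 1

== RESULT ==
x | d
p | 1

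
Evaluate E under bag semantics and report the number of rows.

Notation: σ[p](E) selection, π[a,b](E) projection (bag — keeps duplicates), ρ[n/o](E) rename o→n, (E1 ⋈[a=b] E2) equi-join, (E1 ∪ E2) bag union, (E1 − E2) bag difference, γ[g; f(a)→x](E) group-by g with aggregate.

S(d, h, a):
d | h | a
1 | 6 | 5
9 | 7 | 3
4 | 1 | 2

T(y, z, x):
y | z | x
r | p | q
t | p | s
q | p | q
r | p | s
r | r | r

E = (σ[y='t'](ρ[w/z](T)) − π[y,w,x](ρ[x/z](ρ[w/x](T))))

Per-node cardinality:
  T → 5
  ρ[w/z](T) → 5
  σ[y='t'](ρ[w/z](T)) → 1
  T → 5
  ρ[w/x](T) → 5
  ρ[x/z](ρ[w/x](T)) → 5
  π[y,w,x](ρ[x/z](ρ[w/x](T))) → 5
  (σ[y='t'](ρ[w/z](T)) − π[y,w,x](ρ[x/z](ρ[w/x](T)))) → 1

|E| = 1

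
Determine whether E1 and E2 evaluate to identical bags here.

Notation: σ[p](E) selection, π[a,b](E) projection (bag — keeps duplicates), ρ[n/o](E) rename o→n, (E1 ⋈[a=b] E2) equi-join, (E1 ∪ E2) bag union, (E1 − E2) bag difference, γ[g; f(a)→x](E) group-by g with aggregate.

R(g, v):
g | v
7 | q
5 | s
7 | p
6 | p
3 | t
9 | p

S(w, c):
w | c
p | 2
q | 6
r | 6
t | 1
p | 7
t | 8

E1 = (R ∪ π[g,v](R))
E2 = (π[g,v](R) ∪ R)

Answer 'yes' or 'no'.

E1 per-node cardinality:
  R → 6
  R → 6
  π[g,v](R) → 6
  (R ∪ π[g,v](R)) → 12
E2 per-node cardinality:
  R → 6
  π[g,v](R) → 6
  R → 6
  (π[g,v](R) ∪ R) → 12

E1 and E2 produce the same multiset:
g | v
3 | t
3 | t
5 | s
5 | s
6 | p
6 | p
7 | p
7 | p
7 | q
7 | q
9 | p
9 | p

yes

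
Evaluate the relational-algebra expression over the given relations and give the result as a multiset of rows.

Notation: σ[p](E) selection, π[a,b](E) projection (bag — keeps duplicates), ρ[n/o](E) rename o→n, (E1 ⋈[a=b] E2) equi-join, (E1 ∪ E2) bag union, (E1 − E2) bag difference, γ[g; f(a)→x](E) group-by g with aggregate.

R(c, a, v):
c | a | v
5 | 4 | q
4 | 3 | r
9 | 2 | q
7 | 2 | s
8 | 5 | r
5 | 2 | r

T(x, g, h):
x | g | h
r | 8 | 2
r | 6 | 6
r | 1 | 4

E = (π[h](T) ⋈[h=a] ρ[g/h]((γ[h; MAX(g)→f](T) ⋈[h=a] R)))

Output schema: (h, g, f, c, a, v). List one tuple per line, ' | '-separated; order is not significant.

Stepwise |·|:
  T → 3
  π[h](T) → 3
  T → 3
  γ[h; MAX(g)→f](T) → 3
  R → 6
  (γ[h; MAX(g)→f](T) ⋈[h=a] R) → 4
  ρ[g/h]((γ[h; MAX(g)→f](T) ⋈[h=a] R)) → 4
  (π[h](T) ⋈[h=a] ρ[g/h]((γ[h; MAX(g)→f](T) ⋈[h=a] R))) → 4

== RESULT ==
h | g | f | c | a | v
2 | 2 | 8 | 5 | 2 | r
2 | 2 | 8 | 7 | 2 | s
2 | 2 | 8 | 9 | 2 | q
4 | 4 | 1 | 5 | 4 | q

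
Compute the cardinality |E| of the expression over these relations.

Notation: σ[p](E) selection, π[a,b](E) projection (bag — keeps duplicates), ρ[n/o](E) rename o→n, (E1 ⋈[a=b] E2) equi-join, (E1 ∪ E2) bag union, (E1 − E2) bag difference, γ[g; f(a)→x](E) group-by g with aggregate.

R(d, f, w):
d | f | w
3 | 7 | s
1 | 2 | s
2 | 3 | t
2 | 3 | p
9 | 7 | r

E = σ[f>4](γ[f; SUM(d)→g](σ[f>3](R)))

Subexpression sizes:
  R → 5
  σ[f>3](R) → 2
  γ[f; SUM(d)→g](σ[f>3](R)) → 1
  σ[f>4](γ[f; SUM(d)→g](σ[f>3](R))) → 1

|E| = 1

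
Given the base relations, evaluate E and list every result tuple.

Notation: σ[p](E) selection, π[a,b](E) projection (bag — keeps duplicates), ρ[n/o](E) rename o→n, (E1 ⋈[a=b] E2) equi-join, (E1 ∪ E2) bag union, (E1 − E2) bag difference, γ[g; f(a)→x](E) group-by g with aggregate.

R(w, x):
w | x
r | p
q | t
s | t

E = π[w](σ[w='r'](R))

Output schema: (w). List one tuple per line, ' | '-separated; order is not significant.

Stepwise |·|:
  R → 3
  σ[w='r'](R) → 1
  π[w](σ[w='r'](R)) → 1

== RESULT ==
w
r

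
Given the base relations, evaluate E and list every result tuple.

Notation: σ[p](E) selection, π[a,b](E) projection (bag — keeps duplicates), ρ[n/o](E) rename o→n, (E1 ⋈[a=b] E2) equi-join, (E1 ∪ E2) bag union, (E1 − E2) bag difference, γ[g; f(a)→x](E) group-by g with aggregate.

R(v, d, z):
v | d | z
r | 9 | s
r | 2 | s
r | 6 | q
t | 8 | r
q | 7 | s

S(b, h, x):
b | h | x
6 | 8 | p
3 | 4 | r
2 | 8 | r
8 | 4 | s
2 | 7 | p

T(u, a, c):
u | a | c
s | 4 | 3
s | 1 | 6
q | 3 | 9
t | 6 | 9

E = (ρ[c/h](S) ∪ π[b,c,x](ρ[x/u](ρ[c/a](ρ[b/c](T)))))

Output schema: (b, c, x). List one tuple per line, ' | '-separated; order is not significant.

Subexpression sizes:
  S → 5
  ρ[c/h](S) → 5
  T → 4
  ρ[b/c](T) → 4
  ρ[c/a](ρ[b/c](T)) → 4
  ρ[x/u](ρ[c/a](ρ[b/c](T))) → 4
  π[b,c,x](ρ[x/u](ρ[c/a](ρ[b/c](T)))) → 4
  (ρ[c/h](S) ∪ π[b,c,x](ρ[x/u](ρ[c/a](ρ[b/c](T))))) → 9

== RESULT ==
b | c | x
2 | 7 | p
2 | 8 | r
3 | 4 | r
3 | 4 | s
6 | 1 | s
6 | 8 | p
8 | 4 | s
9 | 3 | q
9 | 6 | t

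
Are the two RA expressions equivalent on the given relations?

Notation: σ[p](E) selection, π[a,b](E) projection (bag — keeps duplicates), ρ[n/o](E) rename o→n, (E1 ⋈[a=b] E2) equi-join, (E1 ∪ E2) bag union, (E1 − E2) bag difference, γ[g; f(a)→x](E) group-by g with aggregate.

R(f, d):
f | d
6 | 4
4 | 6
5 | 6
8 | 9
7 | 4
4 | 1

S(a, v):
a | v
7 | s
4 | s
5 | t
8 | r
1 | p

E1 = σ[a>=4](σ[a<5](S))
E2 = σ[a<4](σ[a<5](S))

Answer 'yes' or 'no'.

E1 per-node cardinality:
  S → 5
  σ[a<5](S) → 2
  σ[a>=4](σ[a<5](S)) → 1
E2 per-node cardinality:
  S → 5
  σ[a<5](S) → 2
  σ[a<4](σ[a<5](S)) → 1

E1 result:
a | v
4 | s
E2 result:
a | v
1 | p
Witness: (4, 's') appears 1× in E1 but 0× in E2.

no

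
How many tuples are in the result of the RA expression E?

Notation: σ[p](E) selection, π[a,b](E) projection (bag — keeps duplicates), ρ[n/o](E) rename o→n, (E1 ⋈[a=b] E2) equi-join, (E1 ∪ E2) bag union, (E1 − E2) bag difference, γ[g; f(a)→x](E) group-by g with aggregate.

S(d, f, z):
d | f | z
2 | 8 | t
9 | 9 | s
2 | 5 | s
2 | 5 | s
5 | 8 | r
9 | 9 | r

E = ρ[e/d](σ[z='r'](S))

Row counts bottom-up:
  S → 6
  σ[z='r'](S) → 2
  ρ[e/d](σ[z='r'](S)) → 2

|E| = 2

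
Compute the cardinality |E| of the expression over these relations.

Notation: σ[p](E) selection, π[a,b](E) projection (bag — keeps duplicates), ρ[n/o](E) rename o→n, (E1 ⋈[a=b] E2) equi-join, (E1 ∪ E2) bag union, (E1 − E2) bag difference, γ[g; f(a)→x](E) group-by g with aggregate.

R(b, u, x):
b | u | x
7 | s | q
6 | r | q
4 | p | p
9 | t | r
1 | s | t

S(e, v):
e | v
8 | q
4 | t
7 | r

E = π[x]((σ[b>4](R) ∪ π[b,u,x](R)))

Subexpression sizes:
  R → 5
  σ[b>4](R) → 3
  R → 5
  π[b,u,x](R) → 5
  (σ[b>4](R) ∪ π[b,u,x](R)) → 8
  π[x]((σ[b>4](R) ∪ π[b,u,x](R))) → 8

|E| = 8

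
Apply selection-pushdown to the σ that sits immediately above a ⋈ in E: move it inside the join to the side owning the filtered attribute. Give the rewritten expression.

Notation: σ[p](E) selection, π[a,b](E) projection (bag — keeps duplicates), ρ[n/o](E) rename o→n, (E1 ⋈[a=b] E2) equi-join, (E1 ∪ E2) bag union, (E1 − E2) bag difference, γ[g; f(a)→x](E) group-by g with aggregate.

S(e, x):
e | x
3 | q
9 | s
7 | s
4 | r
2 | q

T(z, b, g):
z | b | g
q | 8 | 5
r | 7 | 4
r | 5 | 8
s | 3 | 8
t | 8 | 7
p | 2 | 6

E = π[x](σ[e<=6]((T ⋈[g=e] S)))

σ filters on e, owned by the right side.
E' = π[x]((T ⋈[g=e] σ[e<=6](S)))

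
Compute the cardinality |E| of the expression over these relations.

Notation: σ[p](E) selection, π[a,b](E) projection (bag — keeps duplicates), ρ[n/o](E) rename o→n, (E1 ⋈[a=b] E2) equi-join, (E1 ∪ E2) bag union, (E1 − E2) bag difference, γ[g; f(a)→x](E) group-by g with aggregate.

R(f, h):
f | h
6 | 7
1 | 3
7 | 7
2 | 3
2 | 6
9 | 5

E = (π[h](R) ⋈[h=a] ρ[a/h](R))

Row counts bottom-up:
  R → 6
  π[h](R) → 6
  R → 6
  ρ[a/h](R) → 6
  (π[h](R) ⋈[h=a] ρ[a/h](R)) → 10

|E| = 10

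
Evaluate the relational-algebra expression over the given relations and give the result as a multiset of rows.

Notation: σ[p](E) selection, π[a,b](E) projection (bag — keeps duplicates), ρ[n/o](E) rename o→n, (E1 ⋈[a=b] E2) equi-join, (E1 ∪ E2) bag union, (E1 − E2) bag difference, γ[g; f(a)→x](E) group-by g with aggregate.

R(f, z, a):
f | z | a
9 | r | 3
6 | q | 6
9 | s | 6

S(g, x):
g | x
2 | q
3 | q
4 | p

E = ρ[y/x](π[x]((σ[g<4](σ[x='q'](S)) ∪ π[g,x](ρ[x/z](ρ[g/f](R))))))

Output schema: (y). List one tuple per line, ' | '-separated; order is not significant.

Subexpression sizes:
  S → 3
  σ[x='q'](S) → 2
  σ[g<4](σ[x='q'](S)) → 2
  R → 3
  ρ[g/f](R) → 3
  ρ[x/z](ρ[g/f](R)) → 3
  π[g,x](ρ[x/z](ρ[g/f](R))) → 3
  (σ[g<4](σ[x='q'](S)) ∪ π[g,x](ρ[x/z](ρ[g/f](R)))) → 5
  π[x]((σ[g<4](σ[x='q'](S)) ∪ π[g,x](ρ[x/z](ρ[g/f](R))))) → 5
  ρ[y/x](π[x]((σ[g<4](σ[x='q'](S)) ∪ π[g,x](ρ[x/z](ρ[g/f](R)))))) → 5

== RESULT ==
y
q
q
q
r
s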